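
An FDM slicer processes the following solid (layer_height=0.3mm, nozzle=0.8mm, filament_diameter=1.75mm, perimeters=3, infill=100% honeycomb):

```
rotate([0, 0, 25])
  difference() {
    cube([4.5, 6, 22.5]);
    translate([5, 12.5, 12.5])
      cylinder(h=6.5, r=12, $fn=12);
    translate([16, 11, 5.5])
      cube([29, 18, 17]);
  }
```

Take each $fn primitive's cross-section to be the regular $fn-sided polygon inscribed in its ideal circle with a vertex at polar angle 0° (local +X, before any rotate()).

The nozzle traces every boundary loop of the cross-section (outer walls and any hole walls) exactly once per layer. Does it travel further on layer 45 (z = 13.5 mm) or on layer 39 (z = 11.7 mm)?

layer 39 (z = 11.7 mm)

Layer 45 (z = 13.5): the cube (footprint 4.5×6) is included at this height (perimeter 21.00 mm); the cylinder at (5, 12.5): section is a regular 12-gon, circumradius r=12 (perimeter = 2·12·12.000·sin(180°/12) = 74.54 mm); the cube at (16, 11) (footprint 29×18) is included at this height (perimeter 94.00 mm); After the difference (first − rest): starting from the 4.5×6 cube, the r=12 cylinder at (5, 12.5) partially overlaps it — only the 21.43 mm² overlap (of its 432.00 mm²) is removed, clipping the outline; the 29×18 cube at (16, 11) misses the remaining region (no effect) — boundary = 11.63 mm; (whole slice rotated 25° about Z — lengths, areas and connectivity unchanged). So its perimeter = 11.63 mm. Layer 39 (z = 11.7): the cube is present — its section is the full 4.5×6 rectangle (perimeter 21.00 mm); the cylinder at (5, 12.5) is absent (z outside [12.5, 19]); the 29×18 cube at (16, 11) contributes its full rectangle (perimeter 94.00 mm); Subtracting the remaining from the first: starting from the 4.5×6 cube, the 29×18 cube at (16, 11) misses the remaining region (no effect) — boundary = 21.00 mm; (rotated 25° about Z; rotation is an isometry so areas/perimeters/island counts are preserved). So its perimeter = 21.00 mm. Layer 39 is larger (21.00 vs 11.63 mm).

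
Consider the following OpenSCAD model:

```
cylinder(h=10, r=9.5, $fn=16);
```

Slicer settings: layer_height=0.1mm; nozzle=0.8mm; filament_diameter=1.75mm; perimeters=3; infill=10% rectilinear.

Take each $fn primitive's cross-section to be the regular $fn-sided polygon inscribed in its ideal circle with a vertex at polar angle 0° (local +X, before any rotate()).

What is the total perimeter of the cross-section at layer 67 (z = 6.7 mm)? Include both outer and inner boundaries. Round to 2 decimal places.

At z = 6.7 mm: the cylinder: section is a regular 16-gon, circumradius r=9.5 (perimeter = 2·16·9.500·sin(180°/16) = 59.31 mm). Overall, the cross-section is a single solid region. Total boundary length (outer) = 59.31 mm.

59.31 mm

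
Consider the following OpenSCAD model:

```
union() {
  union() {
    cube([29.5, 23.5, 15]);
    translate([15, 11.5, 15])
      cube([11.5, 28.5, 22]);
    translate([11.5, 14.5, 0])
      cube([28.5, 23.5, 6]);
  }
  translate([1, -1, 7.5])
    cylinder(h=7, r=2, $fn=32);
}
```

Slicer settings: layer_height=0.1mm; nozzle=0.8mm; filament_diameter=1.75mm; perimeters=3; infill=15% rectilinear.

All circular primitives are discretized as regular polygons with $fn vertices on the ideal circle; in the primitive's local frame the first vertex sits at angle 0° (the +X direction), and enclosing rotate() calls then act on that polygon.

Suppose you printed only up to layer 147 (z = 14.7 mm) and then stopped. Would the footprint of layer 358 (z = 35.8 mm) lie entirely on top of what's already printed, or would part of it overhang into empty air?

part overhangs

Compare the two slices. At z = 14.7: the 29.5×23.5 cube contributes its full rectangle (area 693.25 mm²); the cube at (15, 11.5) does not reach this height (z outside [15, 37]); the cube at (11.5, 14.5) is not intersected at this z (z outside [0, 6]); Merging all regions: only the 29.5×23.5 cube is present, so the union is just that shape — area = 693.25 mm²; the cylinder at (1, -1) does not reach this height (z outside [7.5, 14.5]); Combining (union): only the result so far is present, so the union is just that shape — area = 693.25 mm². At z = 35.8: the cube is not intersected at this z (z outside [0, 15]); the 11.5×28.5 cube at (15, 11.5) contributes its full rectangle (area 327.75 mm²); the cube at (11.5, 14.5) does not reach this height (z outside [0, 6]); Merging all regions: only the 11.5×28.5 cube at (15, 11.5) is present, so the union is just that shape — area = 327.75 mm²; the cylinder at (1, -1) does not reach this height (z outside [7.5, 14.5]); Combining (union): only that combined region is present, so the union is just that shape — area = 327.75 mm². Checking containment: at z = 35.8 the cross-section extends beyond the z = 14.7 cross-section by about 189.75 mm².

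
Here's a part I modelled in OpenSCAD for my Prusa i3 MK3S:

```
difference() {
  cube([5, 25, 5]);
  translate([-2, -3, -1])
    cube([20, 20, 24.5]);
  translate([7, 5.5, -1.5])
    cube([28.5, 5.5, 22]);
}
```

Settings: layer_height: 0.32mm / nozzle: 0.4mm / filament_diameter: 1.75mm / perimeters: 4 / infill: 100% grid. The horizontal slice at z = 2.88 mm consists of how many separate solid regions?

1

At z = 2.88 mm: the cube (footprint 5×25) is included at this height; the cube at (-2, -3) is present — its section is the full 20×20 rectangle; the cube at (7, 5.5) (footprint 28.5×5.5) is included at this height; Taking the first minus the rest: starting from the 5×25 cube, the 20×20 cube at (-2, -3) partially overlaps it — only the 85.00 mm² overlap (of its 400.00 mm²) is removed, clipping the outline; the 28.5×5.5 cube at (7, 5.5) misses the remaining region (no effect) — 1 connected region. The result has 1 disconnected region.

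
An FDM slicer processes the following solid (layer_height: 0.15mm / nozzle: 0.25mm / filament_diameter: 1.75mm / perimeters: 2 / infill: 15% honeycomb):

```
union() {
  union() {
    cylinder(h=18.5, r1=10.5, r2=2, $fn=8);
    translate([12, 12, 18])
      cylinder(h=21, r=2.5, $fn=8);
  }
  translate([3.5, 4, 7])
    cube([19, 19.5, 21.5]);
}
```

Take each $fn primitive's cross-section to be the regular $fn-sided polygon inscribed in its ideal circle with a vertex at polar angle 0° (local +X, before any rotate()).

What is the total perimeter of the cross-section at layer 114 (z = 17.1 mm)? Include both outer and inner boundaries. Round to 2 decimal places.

93.18 mm

At z = 17.1 mm: the cone (r1=10.5→r2=2) has section circumradius 2.643 here — a regular 8-gon (perimeter = 2·8·2.643·sin(180°/8) = 16.18 mm); the cylinder at (12, 12) is absent (z outside [18, 39]); Taking the union: only the cone is present, so the union is just that shape — boundary = 16.18 mm; the cube at (3.5, 4) is present — its section is the full 19×19.5 rectangle (perimeter 77.00 mm); Combining (union): the 2 present regions are separate (no shared area or edge), so areas and boundary lengths simply add and each stays a separate island — boundary = 93.18 mm. Overall, the cross-section has 2 separate islands. Total boundary length (outer) = 93.18 mm.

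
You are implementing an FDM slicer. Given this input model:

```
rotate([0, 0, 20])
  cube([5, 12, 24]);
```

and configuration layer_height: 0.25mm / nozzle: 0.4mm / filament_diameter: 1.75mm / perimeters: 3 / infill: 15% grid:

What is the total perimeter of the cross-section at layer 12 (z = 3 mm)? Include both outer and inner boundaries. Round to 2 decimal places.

At z = 3 mm: the cube is present — its section is the full 5×12 rectangle (perimeter 34.00 mm); (rotated 20° about Z; rotation is an isometry so areas/perimeters/island counts are preserved). Overall, the cross-section is a single solid region. Total boundary length (outer) = 34.00 mm.

34.00 mm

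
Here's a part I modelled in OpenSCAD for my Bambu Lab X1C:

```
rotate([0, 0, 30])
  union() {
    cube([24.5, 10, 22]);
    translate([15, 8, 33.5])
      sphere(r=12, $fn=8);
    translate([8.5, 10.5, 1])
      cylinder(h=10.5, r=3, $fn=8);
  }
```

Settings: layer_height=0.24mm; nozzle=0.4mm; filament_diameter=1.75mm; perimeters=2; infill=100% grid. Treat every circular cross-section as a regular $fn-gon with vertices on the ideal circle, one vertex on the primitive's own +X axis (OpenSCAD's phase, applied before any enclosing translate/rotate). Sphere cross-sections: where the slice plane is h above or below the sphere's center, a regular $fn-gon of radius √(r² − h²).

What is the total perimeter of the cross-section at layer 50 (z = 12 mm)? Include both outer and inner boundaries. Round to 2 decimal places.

69.00 mm

At z = 12 mm: the cube (footprint 24.5×10) is included at this height (perimeter 69.00 mm); the sphere at (15, 8) is absent (|z−center|=21.500 > r=12); the cylinder at (8.5, 10.5) is absent (z outside [1, 11.5]); Merging all regions: only the 24.5×10 cube is present, so the union is just that shape — boundary = 69.00 mm; (rotated 30° about Z; rotation is an isometry so areas/perimeters/island counts are preserved). Overall, the cross-section is a single solid region. Total boundary length (outer) = 69.00 mm.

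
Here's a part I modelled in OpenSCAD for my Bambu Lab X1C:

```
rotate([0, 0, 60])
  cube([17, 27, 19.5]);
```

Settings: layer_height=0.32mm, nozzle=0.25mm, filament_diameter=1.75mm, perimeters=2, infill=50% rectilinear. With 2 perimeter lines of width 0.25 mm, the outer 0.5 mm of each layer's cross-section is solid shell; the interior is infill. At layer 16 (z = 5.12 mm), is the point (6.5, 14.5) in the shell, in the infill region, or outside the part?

At z = 5.12 mm: the cube is present — its section is the full 17×27 rectangle; (whole slice rotated 60° about Z — lengths, areas and connectivity unchanged). Overall, the cross-section is a single solid region. Undo the 60° rotation: the query point maps to (15.807, 1.621) in the un-rotated model frame. The nearest boundary edge runs (17.00, 0.00)→(17.00, 27.00); distance from the point to it = 1.19 mm. The point is inside the cross-section and 1.19 mm from the nearest boundary — more than the 0.5 mm shell width (2 × 0.25), so it's in the infill interior.

infill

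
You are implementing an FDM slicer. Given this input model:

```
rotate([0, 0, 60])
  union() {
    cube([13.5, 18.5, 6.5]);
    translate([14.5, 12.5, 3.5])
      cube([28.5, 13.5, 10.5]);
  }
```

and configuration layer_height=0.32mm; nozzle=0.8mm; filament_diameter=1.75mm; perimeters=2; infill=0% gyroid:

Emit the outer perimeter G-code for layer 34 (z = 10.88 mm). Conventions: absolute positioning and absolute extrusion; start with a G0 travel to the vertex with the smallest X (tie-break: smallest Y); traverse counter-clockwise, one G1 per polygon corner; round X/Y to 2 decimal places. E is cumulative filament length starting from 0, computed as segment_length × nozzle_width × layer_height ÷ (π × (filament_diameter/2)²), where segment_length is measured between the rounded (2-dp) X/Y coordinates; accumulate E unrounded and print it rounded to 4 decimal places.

G0 X-15.27 Y25.56 Z10.88
G1 X-3.58 Y18.81 E1.4367
G1 X10.67 Y43.49 E4.4699
G1 X-1.02 Y50.24 E5.9066
G1 X-15.27 Y25.56 E8.9398

At z = 10.88 mm: the cube is not intersected at this z (z outside [0, 6.5]); the 28.5×13.5 cube at (14.5, 12.5) contributes its full rectangle; Merging all regions: only the 28.5×13.5 cube at (14.5, 12.5) is present, so the union is just that shape — 1 connected region; (rotated 60° about Z; rotation is an isometry so areas/perimeters/island counts are preserved). The outline is a single polygon with 4 vertices. Extrusion per mm of travel: 0.8 × 0.32 / (π × 0.875²) = 0.106432. Accumulating E over each segment gives final E = 8.9398.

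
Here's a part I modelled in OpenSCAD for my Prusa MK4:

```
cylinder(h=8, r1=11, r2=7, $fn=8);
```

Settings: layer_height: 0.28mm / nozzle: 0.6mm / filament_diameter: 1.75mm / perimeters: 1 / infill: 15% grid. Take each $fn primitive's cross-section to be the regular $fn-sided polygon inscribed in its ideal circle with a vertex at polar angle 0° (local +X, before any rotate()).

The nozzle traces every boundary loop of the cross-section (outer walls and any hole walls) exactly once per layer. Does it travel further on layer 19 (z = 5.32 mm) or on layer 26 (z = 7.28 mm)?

Layer 19 (z = 5.32): the cone (r1=11→r2=7) has section circumradius 8.340 here — a regular 8-gon (perimeter = 2·8·8.340·sin(180°/8) = 51.07 mm). So its perimeter = 51.07 mm. Layer 26 (z = 7.28): the cone contributes a regular 8-gon of circumradius 7.360 (interpolated between r1=11 and r2=7 at t=0.910) (perimeter = 2·8·7.360·sin(180°/8) = 45.06 mm). So its perimeter = 45.06 mm. Layer 19 is larger (51.07 vs 45.06 mm).

layer 19 (z = 5.32 mm)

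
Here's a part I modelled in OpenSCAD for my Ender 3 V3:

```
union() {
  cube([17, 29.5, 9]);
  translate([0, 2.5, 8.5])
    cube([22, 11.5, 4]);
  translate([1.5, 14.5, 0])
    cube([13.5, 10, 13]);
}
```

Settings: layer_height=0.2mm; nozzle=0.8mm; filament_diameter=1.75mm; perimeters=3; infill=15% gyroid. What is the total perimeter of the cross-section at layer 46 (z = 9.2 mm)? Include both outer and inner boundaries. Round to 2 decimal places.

114.00 mm

At z = 9.2 mm: the cube is not intersected at this z (z outside [0, 9]); the cube at (0, 2.5) is present — its section is the full 22×11.5 rectangle (perimeter 67.00 mm); the cube at (1.5, 14.5) (footprint 13.5×10) is included at this height (perimeter 47.00 mm); Taking the union: the 2 present regions are separate (no shared area or edge), so areas and boundary lengths simply add and each stays a separate island — boundary = 114.00 mm. Overall, the cross-section has 2 separate islands. Total boundary length (outer) = 114.00 mm.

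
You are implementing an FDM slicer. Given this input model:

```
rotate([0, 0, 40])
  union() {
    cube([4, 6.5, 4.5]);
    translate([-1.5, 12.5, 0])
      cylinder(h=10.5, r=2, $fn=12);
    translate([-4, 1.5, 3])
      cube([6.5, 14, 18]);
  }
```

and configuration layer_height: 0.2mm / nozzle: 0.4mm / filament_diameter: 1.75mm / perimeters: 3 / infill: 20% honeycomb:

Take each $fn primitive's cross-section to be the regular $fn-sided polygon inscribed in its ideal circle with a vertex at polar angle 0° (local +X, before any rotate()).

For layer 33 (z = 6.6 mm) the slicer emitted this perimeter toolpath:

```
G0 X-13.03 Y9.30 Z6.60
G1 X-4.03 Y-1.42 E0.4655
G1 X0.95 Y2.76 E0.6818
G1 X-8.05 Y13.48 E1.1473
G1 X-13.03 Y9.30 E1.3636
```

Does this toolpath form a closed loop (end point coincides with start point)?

yes

Start point (G0): (-13.03, 9.30). End point (last G1): the path returns to the start — closed.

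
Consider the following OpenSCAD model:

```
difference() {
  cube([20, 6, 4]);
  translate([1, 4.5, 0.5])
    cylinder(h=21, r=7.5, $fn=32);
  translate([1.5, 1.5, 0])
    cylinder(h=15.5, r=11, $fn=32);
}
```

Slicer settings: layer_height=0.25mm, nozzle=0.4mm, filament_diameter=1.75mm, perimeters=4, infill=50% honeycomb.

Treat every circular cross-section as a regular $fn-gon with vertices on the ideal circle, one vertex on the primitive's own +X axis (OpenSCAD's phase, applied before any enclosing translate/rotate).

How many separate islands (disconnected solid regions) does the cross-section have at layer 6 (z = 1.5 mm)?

At z = 1.5 mm: the cube is present — its section is the full 20×6 rectangle; the r=7.5 cylinder at (1, 4.5) gives a regular 32-gon of circumradius 7.5 (constant along its height); the r=11 cylinder at (1.5, 1.5) contributes a regular 32-gon of circumradius 11; Taking the first minus the rest: starting from the 20×6 cube, the r=7.5 cylinder at (1, 4.5) partially overlaps it — only the 48.62 mm² overlap (of its 175.58 mm²) is removed, clipping the outline; the r=11 cylinder at (1.5, 1.5) partially overlaps it — only the 24.69 mm² overlap (of its 377.69 mm²) is removed, clipping the outline — 1 connected region. Overall, the cross-section is a single solid region. Island count = 1.

1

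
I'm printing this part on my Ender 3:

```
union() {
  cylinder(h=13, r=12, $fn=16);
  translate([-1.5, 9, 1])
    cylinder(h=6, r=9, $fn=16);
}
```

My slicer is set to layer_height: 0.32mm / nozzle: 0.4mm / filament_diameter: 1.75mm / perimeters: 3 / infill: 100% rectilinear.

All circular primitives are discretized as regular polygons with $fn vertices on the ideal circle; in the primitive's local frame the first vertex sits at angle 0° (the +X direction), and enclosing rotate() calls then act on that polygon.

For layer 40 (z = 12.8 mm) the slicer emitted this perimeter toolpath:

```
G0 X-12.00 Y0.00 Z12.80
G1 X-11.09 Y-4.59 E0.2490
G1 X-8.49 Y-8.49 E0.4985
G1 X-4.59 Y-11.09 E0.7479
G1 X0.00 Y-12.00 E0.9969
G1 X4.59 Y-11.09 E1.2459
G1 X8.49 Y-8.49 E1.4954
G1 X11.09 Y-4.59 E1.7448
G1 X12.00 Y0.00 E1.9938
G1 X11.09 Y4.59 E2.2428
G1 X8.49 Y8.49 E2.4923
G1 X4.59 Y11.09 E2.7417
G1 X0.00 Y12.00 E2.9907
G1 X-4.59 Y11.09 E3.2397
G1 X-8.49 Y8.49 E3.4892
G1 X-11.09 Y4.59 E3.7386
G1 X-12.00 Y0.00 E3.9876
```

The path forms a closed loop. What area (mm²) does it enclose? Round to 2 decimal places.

Apply the shoelace formula to the sequence of (X, Y) vertices; enclosed area = 441.06 mm².

441.06 mm²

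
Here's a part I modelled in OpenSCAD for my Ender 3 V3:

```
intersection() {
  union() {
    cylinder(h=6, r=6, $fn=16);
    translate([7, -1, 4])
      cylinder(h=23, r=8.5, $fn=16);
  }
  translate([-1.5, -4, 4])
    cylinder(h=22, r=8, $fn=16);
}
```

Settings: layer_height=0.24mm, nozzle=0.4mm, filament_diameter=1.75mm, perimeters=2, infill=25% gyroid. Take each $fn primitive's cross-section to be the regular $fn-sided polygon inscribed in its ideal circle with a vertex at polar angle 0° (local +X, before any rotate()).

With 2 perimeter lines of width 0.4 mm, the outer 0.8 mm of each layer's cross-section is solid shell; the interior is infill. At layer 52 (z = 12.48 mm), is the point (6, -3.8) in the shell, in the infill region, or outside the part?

At z = 12.48 mm: the cylinder is not intersected at this z (z outside [0, 6]); the cylinder at (7, -1): section is a regular 16-gon, circumradius r=8.5; Combining (union): only the r=8.5 cylinder at (7, -1) is present, so the union is just that shape — 1 connected region; the cylinder at (-1.5, -4): section is a regular 16-gon, circumradius r=8; Taking the intersection: the r=8 cylinder at (-1.5, -4) partially overlaps that combined region; clipping to the common part keeps 69.37 mm² — 1 connected region. Overall, the cross-section is a single solid region. The nearest boundary edge runs (5.89, -0.94)→(6.50, -4.00); distance from the point to it = 0.45 mm. The point is inside the cross-section, 0.45 mm from the nearest boundary — within the 0.8 mm shell band (2 × 0.4).

shell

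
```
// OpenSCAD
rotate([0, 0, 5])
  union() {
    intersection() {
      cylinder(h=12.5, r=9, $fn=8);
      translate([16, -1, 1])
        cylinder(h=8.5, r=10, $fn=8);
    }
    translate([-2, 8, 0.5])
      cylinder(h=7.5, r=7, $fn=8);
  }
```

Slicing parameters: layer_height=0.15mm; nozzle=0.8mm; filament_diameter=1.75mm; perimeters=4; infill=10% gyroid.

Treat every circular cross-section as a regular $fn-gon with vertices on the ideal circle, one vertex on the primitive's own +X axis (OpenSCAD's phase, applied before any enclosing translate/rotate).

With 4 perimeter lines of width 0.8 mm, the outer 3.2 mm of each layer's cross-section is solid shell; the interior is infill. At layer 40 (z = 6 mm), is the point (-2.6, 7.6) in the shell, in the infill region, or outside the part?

infill

At z = 6 mm: the cylinder: section is a regular 8-gon, circumradius r=9; the cylinder at (16, -1): section is a regular 8-gon, circumradius r=10; Taking the intersection: the r=10 cylinder at (16, -1) partially overlaps the r=9 cylinder; clipping to the common part keeps 10.66 mm² — 1 connected region; the r=7 cylinder at (-2, 8) contributes a regular 8-gon of circumradius 7; Merging all regions: the 2 present regions are separate (no shared area or edge), so areas and boundary lengths simply add and each stays a separate island — 2 connected regions; (rotated 5° about Z; rotation is an isometry so areas/perimeters/island counts are preserved). Overall, the cross-section has 2 separate islands. Undo the 5° rotation: the query point maps to (-1.928, 7.798) in the un-rotated model frame. The nearest boundary edge runs (2.95, 3.05)→(-2.00, 1.00); distance from the point to it = 6.25 mm. (Shell/infill is judged within the island containing the point — the largest one.) The point is inside the cross-section and 6.25 mm from the nearest boundary — more than the 3.2 mm shell width (4 × 0.8), so it's in the infill interior.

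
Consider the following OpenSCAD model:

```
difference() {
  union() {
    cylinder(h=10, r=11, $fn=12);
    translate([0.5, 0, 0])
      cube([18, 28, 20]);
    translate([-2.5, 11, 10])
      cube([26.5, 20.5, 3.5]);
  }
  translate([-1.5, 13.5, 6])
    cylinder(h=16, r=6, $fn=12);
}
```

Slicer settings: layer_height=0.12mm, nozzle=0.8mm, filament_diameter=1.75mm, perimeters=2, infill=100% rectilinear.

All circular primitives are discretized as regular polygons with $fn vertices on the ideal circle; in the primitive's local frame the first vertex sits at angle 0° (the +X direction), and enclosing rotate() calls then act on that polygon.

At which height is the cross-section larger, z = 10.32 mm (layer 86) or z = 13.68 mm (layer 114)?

layer 86 (z = 10.32 mm)

Layer 86 (z = 10.32): the cylinder is not intersected at this z (z outside [0, 10]); the 18×28 cube at (0.5, 0) contributes its full rectangle (area 504.00 mm²); the cube at (-2.5, 11) is present — its section is the full 26.5×20.5 rectangle (area 543.25 mm²); Taking the union: the regions partially overlap — summed areas 1047.25 mm² minus the doubly-counted overlap 306.00 mm² gives 741.25 mm² — area = 741.25 mm²; the r=6 cylinder at (-1.5, 13.5) contributes a regular 12-gon of circumradius 6 (area = (12/2)·6.000²·sin(360°/12) = 108.00 mm²); After the difference (first − rest): starting from the result so far (741.25 mm²), the r=6 cylinder at (-1.5, 13.5) partially overlaps it — only the 55.90 mm² overlap (of its 108.00 mm²) is removed, clipping the outline — area = 685.35 mm². So its area = 685.35 mm². Layer 114 (z = 13.68): the cylinder does not reach this height (z outside [0, 10]); the 18×28 cube at (0.5, 0) contributes its full rectangle (area 504.00 mm²); the cube at (-2.5, 11) is absent (z outside [10, 13.5]); Taking the union: only the 18×28 cube at (0.5, 0) is present, so the union is just that shape — area = 504.00 mm²; the cylinder at (-1.5, 13.5): section is a regular 12-gon, circumradius r=6 (area = (12/2)·6.000²·sin(360°/12) = 108.00 mm²); Subtracting the remaining from the first: starting from that combined region (504.00 mm²), the r=6 cylinder at (-1.5, 13.5) partially overlaps it — only the 31.07 mm² overlap (of its 108.00 mm²) is removed, clipping the outline — area = 472.93 mm². So its area = 472.93 mm². Layer 86 is larger (685.35 vs 472.93 mm²).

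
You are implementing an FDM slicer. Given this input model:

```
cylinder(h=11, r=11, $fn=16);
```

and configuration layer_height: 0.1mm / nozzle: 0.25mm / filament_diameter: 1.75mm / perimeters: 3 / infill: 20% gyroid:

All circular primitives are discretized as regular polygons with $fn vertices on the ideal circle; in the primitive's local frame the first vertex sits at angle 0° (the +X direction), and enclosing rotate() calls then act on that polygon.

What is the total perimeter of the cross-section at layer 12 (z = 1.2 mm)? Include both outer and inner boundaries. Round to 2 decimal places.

68.67 mm

At z = 1.2 mm: the cylinder: section is a regular 16-gon, circumradius r=11 (perimeter = 2·16·11.000·sin(180°/16) = 68.67 mm). Overall, the cross-section is a single solid region. Total boundary length (outer) = 68.67 mm.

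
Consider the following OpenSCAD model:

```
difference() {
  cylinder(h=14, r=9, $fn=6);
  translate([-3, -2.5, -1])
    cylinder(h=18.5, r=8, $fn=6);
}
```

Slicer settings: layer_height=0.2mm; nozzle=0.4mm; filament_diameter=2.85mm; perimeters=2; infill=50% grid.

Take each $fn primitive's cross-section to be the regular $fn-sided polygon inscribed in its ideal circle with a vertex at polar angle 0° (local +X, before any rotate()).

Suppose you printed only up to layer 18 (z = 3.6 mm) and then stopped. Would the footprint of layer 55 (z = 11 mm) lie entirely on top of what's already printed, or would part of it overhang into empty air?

Compare the two slices. At z = 3.6: the r=9 cylinder contributes a regular 6-gon of circumradius 9 (area = (6/2)·9.000²·sin(360°/6) = 210.44 mm²); the cylinder at (-3, -2.5): section is a regular 6-gon, circumradius r=8 (area = (6/2)·8.000²·sin(360°/6) = 166.28 mm²); After the difference (first − rest): starting from the r=9 cylinder (210.44 mm²), the r=8 cylinder at (-3, -2.5) partially overlaps it — only the 125.97 mm² overlap (of its 166.28 mm²) is removed, clipping the outline — area = 84.48 mm². At z = 11: the cylinder: section is a regular 6-gon, circumradius r=9 (area = (6/2)·9.000²·sin(360°/6) = 210.44 mm²); the r=8 cylinder at (-3, -2.5) contributes a regular 6-gon of circumradius 8 (area = (6/2)·8.000²·sin(360°/6) = 166.28 mm²); Subtracting the remaining from the first: starting from the r=9 cylinder (210.44 mm²), the r=8 cylinder at (-3, -2.5) partially overlaps it — only the 125.97 mm² overlap (of its 166.28 mm²) is removed, clipping the outline — area = 84.48 mm². Checking containment: the cross-section at z = 11 is a subset of the cross-section at z = 3.6.

entirely on top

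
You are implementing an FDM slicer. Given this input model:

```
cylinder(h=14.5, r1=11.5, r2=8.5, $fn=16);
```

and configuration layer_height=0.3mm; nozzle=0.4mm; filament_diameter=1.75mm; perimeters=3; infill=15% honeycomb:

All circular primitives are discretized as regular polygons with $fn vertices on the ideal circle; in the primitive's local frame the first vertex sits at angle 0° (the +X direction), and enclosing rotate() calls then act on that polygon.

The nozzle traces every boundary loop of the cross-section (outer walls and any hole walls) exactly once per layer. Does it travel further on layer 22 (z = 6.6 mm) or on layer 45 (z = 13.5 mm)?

layer 22 (z = 6.6 mm)

Layer 22 (z = 6.6): the cone: at t=0.455 of its height the radius interpolates to r₁+(r₂−r₁)t = 10.134, giving a regular 16-gon of that circumradius (perimeter = 2·16·10.134·sin(180°/16) = 63.27 mm). So its perimeter = 63.27 mm. Layer 45 (z = 13.5): the cone: at t=0.931 of its height the radius interpolates to r₁+(r₂−r₁)t = 8.707, giving a regular 16-gon of that circumradius (perimeter = 2·16·8.707·sin(180°/16) = 54.36 mm). So its perimeter = 54.36 mm. Layer 22 is larger (63.27 vs 54.36 mm).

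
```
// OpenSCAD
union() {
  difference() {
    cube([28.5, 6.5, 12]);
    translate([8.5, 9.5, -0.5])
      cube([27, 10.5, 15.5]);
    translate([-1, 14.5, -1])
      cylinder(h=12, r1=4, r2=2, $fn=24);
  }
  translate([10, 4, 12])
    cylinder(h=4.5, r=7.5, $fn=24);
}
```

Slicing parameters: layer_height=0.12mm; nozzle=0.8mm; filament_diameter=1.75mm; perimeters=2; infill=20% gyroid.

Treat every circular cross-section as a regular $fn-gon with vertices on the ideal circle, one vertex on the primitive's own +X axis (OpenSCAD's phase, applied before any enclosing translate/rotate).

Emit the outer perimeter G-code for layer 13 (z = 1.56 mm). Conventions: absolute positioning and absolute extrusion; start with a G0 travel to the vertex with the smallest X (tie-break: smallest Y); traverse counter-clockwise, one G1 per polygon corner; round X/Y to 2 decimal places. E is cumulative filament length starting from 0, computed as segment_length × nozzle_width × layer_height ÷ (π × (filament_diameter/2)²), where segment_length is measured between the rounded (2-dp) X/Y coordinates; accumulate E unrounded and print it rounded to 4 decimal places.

At z = 1.56 mm: the cube is present — its section is the full 28.5×6.5 rectangle; the 27×10.5 cube at (8.5, 9.5) contributes its full rectangle; the cone at (-1, 14.5): at t=0.213 of its height the radius interpolates to r₁+(r₂−r₁)t = 3.573, giving a regular 24-gon of that circumradius; After the difference (first − rest): starting from the 28.5×6.5 cube, the 27×10.5 cube at (8.5, 9.5) misses the remaining region (no effect); the cone at (-1, 14.5) misses the remaining region (no effect) — 1 connected region; the cylinder at (10, 4) does not reach this height (z outside [12, 16.5]); Taking the union: only the result so far is present, so the union is just that shape — 1 connected region. The outline is a single polygon with 4 vertices. Extrusion per mm of travel: 0.8 × 0.12 / (π × 0.875²) = 0.039912. Accumulating E over each segment gives final E = 2.7939.

G0 X0.00 Y0.00 Z1.56
G1 X28.50 Y0.00 E1.1375
G1 X28.50 Y6.50 E1.3969
G1 X0.00 Y6.50 E2.5344
G1 X0.00 Y0.00 E2.7939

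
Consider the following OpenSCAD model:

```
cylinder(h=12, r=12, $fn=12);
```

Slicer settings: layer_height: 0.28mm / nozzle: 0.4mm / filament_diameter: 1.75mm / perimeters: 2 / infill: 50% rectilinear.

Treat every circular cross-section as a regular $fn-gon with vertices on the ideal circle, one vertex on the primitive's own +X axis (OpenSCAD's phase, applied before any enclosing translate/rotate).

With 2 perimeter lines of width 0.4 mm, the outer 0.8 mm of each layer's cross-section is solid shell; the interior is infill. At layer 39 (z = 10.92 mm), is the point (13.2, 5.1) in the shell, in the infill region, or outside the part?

At z = 10.92 mm: the r=12 cylinder gives a regular 12-gon of circumradius 12 (constant along its height). Overall, the cross-section is a single solid region. The nearest boundary edge runs (12.00, 0.00)→(10.39, 6.00); distance from the point to it = 2.48 mm. The point is not inside any of the regions above, so it lies outside the cross-section (2.48 mm from the nearest boundary).

outside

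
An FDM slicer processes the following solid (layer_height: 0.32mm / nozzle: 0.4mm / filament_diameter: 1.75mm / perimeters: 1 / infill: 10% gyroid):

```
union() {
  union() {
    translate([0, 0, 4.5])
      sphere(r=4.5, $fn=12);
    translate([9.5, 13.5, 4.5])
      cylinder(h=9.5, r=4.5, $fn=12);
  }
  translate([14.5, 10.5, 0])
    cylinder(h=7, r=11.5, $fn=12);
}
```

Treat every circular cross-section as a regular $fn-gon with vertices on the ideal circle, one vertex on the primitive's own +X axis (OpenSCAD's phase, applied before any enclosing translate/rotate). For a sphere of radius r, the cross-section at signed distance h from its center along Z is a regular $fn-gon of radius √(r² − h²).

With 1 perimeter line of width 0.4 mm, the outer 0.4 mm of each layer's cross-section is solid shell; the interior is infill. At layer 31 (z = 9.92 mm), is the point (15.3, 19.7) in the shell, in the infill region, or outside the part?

At z = 9.92 mm: the sphere is not intersected at this z (|z−center|=5.420 > r=4.5); the r=4.5 cylinder at (9.5, 13.5) gives a regular 12-gon of circumradius 4.5 (constant along its height); Combining (union): only the r=4.5 cylinder at (9.5, 13.5) is present, so the union is just that shape — 1 connected region; the cylinder at (14.5, 10.5) is not intersected at this z (z outside [0, 7]); Combining (union): only that combined region is present, so the union is just that shape — 1 connected region. Overall, the cross-section is a single solid region. The nearest boundary edge runs (13.40, 15.75)→(11.75, 17.40); distance from the point to it = 4.14 mm. The point is not inside any of the regions above, so it lies outside the cross-section (4.14 mm from the nearest boundary).

outside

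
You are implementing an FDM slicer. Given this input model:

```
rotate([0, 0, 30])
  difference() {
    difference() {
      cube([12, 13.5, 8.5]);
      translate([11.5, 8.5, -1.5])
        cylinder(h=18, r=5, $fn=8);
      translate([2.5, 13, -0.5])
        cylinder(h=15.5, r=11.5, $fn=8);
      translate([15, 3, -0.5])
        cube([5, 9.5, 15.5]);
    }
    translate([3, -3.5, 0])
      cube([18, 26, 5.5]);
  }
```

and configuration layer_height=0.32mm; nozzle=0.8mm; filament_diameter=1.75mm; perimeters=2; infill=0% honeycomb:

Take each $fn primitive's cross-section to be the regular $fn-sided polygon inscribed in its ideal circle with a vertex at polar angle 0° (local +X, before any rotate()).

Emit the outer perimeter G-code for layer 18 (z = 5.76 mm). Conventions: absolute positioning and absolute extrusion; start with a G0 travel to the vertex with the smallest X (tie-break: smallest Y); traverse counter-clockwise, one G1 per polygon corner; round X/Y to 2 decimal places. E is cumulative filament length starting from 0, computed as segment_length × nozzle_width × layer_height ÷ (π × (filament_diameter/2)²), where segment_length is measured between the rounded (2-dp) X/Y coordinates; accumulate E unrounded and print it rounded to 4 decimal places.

G0 X-1.27 Y2.20 Z5.76
G1 X0.00 Y0.00 E0.2704
G1 X10.39 Y6.00 E1.5473
G1 X8.54 Y9.21 E1.9417
G1 X8.21 Y8.78 E1.9994
G1 X5.97 Y8.49 E2.2398
G1 X1.42 Y2.55 E3.0361
G1 X-1.27 Y2.20 E3.3248

At z = 5.76 mm: the 12×13.5 cube contributes its full rectangle; the r=5 cylinder at (11.5, 8.5) gives a regular 8-gon of circumradius 5 (constant along its height); the r=11.5 cylinder at (2.5, 13) gives a regular 8-gon of circumradius 11.5 (constant along its height); the cube at (15, 3) is present — its section is the full 5×9.5 rectangle; Taking the first minus the rest: starting from the 12×13.5 cube, the r=5 cylinder at (11.5, 8.5) partially overlaps it — only the 40.25 mm² overlap (of its 70.71 mm²) is removed, clipping the outline; the r=11.5 cylinder at (2.5, 13) partially overlaps it — only the 86.43 mm² overlap (of its 374.06 mm²) is removed, clipping the outline; the 5×9.5 cube at (15, 3) misses the remaining region (no effect) — 1 connected region; the cube at (3, -3.5) is absent (z outside [0, 5.5]); Subtracting the remaining from the first: none of the subtracted shapes is present at this height, so the result so far is unchanged — 1 connected region; (whole slice rotated 30° about Z — lengths, areas and connectivity unchanged). The outline is a single polygon with 7 vertices. Extrusion per mm of travel: 0.8 × 0.32 / (π × 0.875²) = 0.106432. Accumulating E over each segment gives final E = 3.3248.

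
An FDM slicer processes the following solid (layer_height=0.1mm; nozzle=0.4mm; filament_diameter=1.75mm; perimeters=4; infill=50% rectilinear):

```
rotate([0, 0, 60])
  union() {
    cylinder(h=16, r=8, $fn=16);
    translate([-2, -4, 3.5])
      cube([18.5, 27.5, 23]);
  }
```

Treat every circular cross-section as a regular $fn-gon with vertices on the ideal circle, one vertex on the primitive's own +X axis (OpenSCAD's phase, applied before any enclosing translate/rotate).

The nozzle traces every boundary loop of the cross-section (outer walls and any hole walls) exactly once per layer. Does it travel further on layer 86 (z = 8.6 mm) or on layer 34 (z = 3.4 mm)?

Layer 86 (z = 8.6): the r=8 cylinder gives a regular 16-gon of circumradius 8 (constant along its height) (perimeter = 2·16·8.000·sin(180°/16) = 49.94 mm); the cube at (-2, -4) (footprint 18.5×27.5) is included at this height (perimeter 92.00 mm); Merging all regions: the regions partially overlap (shared area 102.79 mm²), so the edge portions inside another operand are dropped and the merged outline is re-measured after clipping — boundary = 102.80 mm; (whole slice rotated 60° about Z — lengths, areas and connectivity unchanged). So its perimeter = 102.80 mm. Layer 34 (z = 3.4): the cylinder: section is a regular 16-gon, circumradius r=8 (perimeter = 2·16·8.000·sin(180°/16) = 49.94 mm); the cube at (-2, -4) is absent (z outside [3.5, 26.5]); Merging all regions: only the r=8 cylinder is present, so the union is just that shape — boundary = 49.94 mm; (whole slice rotated 60° about Z — lengths, areas and connectivity unchanged). So its perimeter = 49.94 mm. Layer 86 is larger (102.80 vs 49.94 mm).

layer 86 (z = 8.6 mm)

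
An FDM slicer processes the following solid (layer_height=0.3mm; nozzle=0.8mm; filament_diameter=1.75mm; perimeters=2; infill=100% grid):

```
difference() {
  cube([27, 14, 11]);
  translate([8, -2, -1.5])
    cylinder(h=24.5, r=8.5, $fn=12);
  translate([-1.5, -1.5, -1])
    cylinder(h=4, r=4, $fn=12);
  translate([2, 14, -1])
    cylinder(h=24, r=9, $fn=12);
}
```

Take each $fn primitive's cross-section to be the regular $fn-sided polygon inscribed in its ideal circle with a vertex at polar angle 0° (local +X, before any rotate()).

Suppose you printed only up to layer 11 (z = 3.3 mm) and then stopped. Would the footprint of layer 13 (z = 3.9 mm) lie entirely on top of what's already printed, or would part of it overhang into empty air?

Compare the two slices. At z = 3.3: the cube is present — its section is the full 27×14 rectangle (area 378.00 mm²); the r=8.5 cylinder at (8, -2) gives a regular 12-gon of circumradius 8.5 (constant along its height) (area = (12/2)·8.500²·sin(360°/12) = 216.75 mm²); the cylinder at (-1.5, -1.5) is absent (z outside [-1, 3]); the r=9 cylinder at (2, 14) gives a regular 12-gon of circumradius 9 (constant along its height) (area = (12/2)·9.000²·sin(360°/12) = 243.00 mm²); After the difference (first − rest): starting from the 27×14 cube (378.00 mm²), the r=8.5 cylinder at (8, -2) partially overlaps it — only the 75.45 mm² overlap (of its 216.75 mm²) is removed, clipping the outline; the r=9 cylinder at (2, 14) partially overlaps it — only the 78.21 mm² overlap (of its 243.00 mm²) is removed, clipping the outline — area = 224.34 mm². At z = 3.9: the cube is present — its section is the full 27×14 rectangle (area 378.00 mm²); the cylinder at (8, -2): section is a regular 12-gon, circumradius r=8.5 (area = (12/2)·8.500²·sin(360°/12) = 216.75 mm²); the cylinder at (-1.5, -1.5) does not reach this height (z outside [-1, 3]); the r=9 cylinder at (2, 14) gives a regular 12-gon of circumradius 9 (constant along its height) (area = (12/2)·9.000²·sin(360°/12) = 243.00 mm²); After the difference (first − rest): starting from the 27×14 cube (378.00 mm²), the r=8.5 cylinder at (8, -2) partially overlaps it — only the 75.45 mm² overlap (of its 216.75 mm²) is removed, clipping the outline; the r=9 cylinder at (2, 14) partially overlaps it — only the 78.21 mm² overlap (of its 243.00 mm²) is removed, clipping the outline — area = 224.34 mm². Checking containment: the cross-section at z = 3.9 is a subset of the cross-section at z = 3.3.

entirely on top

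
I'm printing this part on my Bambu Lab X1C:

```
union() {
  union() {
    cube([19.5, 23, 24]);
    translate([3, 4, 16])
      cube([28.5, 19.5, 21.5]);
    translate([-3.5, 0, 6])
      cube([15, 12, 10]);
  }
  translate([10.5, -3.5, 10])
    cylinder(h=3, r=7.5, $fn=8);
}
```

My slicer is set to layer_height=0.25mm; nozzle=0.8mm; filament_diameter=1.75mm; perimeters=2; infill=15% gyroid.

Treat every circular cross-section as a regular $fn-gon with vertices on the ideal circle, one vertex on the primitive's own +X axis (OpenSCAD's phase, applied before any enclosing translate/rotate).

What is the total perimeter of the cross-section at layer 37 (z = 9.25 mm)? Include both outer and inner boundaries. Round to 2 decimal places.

92.00 mm

At z = 9.25 mm: the cube (footprint 19.5×23) is included at this height (perimeter 85.00 mm); the cube at (3, 4) does not reach this height (z outside [16, 37.5]); the cube at (-3.5, 0) is present — its section is the full 15×12 rectangle (perimeter 54.00 mm); Taking the union: the regions partially overlap (shared area 138.00 mm²), so the edge portions inside another operand are dropped and the merged outline is re-measured after clipping — boundary = 92.00 mm; the cylinder at (10.5, -3.5) does not reach this height (z outside [10, 13]); Merging all regions: only the result so far is present, so the union is just that shape — boundary = 92.00 mm. Overall, the cross-section is a single solid region. Total boundary length (outer) = 92.00 mm.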